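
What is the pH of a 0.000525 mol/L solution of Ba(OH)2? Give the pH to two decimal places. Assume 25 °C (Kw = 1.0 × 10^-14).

pH = 11.02

Ba(OH)2 is a strong base (each formula unit releases 2 OH-); [OH-] = 0.00105 M.
pOH = -log(0.00105) = 2.98
pH = 14.00 - 2.98 = 11.02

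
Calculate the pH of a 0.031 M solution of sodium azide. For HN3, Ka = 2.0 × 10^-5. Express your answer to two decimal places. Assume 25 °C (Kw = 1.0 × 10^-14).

N3- is the conjugate base of the weak acid HN3.
Kb = Kw/Ka = 1.0×10^-14 / 2.0 × 10^-5 = 5.00 × 10^-10
From the ICE table, Kb = x²/(0.031 − x) = 5.00 × 10^-10.
Assume x ≪ 0.031: x ≈ √(5.00 × 10^-10 × 0.031) = 3.94 × 10^-6 M
pOH = −log(3.94 × 10^-6) = 5.40; pH = 14.00 − 5.40 = 8.60

pH = 8.60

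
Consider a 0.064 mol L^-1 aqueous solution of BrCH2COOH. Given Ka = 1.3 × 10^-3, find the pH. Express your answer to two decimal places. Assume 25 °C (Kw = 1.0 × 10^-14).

pH = 2.07

BrCH2COOH ⇌ BrCH2COO- + H+
From the ICE table, Ka = x²/(0.064 − x) = 1.3 × 10^-3.
Here C₀/Ka ≈ 49.2, so the small-x approximation fails. Use the quadratic:
x = (−Ka + √(Ka² + 4·Ka·C₀))/2 = 8.49 × 10^-3 M
pH = −log[H+] = −log(8.49 × 10^-3) = 2.07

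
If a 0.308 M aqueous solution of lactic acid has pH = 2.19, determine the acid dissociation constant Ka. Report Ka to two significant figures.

Ka = 1.4 × 10^-4

[H+] = 10^(-2.19) = 6.46 × 10^-3 M
At equilibrium [HA] = 0.308 − 6.46 × 10^-3 = 3.02 × 10^-1 M
Ka = [H+][A-]/[HA] = (6.46 × 10^-3)² / 3.02 × 10^-1 = 1.4 × 10^-4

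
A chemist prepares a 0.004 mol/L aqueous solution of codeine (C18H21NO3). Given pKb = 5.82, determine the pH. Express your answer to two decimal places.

pH = 9.89

C18H21NO3 + H2O ⇌ C18H22NO3+ + OH-
Kb = 10^(−5.82) = 1.51 × 10^-6
Kb = [OH-]²/(0.004 − [OH-]) = 1.51 × 10^-6
Neglecting [OH-] in the denominator: [OH-] = √(1.51 × 10^-6 × 0.004) = 7.77 × 10^-5 M
pOH = 4.11, so pH = 14.00 − pOH = 9.89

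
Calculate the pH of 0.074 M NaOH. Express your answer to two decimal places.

pH = 12.87

NaOH is a strong base; [OH-] = 0.074 M.
pOH = -log(0.074) = 1.13
pH = 14.00 - 1.13 = 12.87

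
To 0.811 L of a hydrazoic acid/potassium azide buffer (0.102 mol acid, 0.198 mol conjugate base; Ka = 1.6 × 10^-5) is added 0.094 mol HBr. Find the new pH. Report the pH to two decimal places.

After neutralization: n(HN3) = 0.196 mol, n(N3-) = 0.104 mol.
pKa = −log(1.6 × 10^-5) = 4.796
Henderson–Hasselbalch with mole ratio 0.104/0.196: pH = 4.796 + (-0.275)

pH = 4.52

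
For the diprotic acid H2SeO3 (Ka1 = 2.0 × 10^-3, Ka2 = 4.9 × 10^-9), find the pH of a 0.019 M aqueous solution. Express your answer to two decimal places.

pH = 2.28

Since Ka1 ≫ Ka2, the first ionization dominates [H+].
Ka1 = x²/(0.019 − x) = 2.0 × 10^-3
Solving the quadratic: x = (−Ka1 + √(Ka1² + 4·Ka1·C₀))/2 = 5.24 × 10^-3 M
pH = −log(5.24 × 10^-3) = 2.28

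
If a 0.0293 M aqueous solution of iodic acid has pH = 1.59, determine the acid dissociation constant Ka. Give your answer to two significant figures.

Ka = 1.8 × 10^-1

[H+] = 10^(-1.59) = 2.57 × 10^-2 M
At equilibrium [HA] = 0.0293 − 2.57 × 10^-2 = 3.60 × 10^-3 M
Ka = [H+][A-]/[HA] = (2.57 × 10^-2)² / 3.60 × 10^-3 = 1.8 × 10^-1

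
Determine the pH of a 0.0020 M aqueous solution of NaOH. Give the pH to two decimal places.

pH = 11.30

NaOH is a strong base; [OH-] = 0.002 M.
pOH = -log(0.002) = 2.70
pH = 14.00 - 2.70 = 11.30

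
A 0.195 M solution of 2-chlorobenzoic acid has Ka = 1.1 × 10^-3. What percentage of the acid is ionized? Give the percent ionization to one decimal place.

ClC6H4COOH ⇌ ClC6H4COO- + H+; let x = [H+] at equilibrium.
Solve x² + 0.0011x − 0.000215 = 0 → x = 1.41 × 10^-2 M
% ionization = x/C₀ × 100% = 1.41 × 10^-2/0.195 × 100% = 7.2%

7.2%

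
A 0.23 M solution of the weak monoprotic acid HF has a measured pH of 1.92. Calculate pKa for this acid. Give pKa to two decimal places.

[H+] = 10^(-1.92) = 1.20 × 10^-2 M
At equilibrium [HA] = 0.23 − 1.20 × 10^-2 = 2.18 × 10^-1 M
Ka = [H+][A-]/[HA] = (1.20 × 10^-2)² / 2.18 × 10^-1 = 6.61 × 10^-4
pKa = -log(6.61 × 10^-4) = 3.18

pKa = 3.18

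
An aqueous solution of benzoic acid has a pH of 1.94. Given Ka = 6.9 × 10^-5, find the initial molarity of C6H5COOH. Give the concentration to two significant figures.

[H+] = 10^(-1.94) = 1.15 × 10^-2 M = x
Ka = x²/(C₀ − x) ⇒ C₀ = x + x²/Ka
C₀ = 1.15 × 10^-2 + (1.15 × 10^-2)²/(6.9 × 10^-5) = 1.93 M

C₀ = 1.9 M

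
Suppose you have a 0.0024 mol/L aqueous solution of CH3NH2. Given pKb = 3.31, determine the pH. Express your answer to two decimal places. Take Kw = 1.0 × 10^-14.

pH = 10.94

CH3NH2 + H2O ⇌ CH3NH3+ + OH-
Kb = 10^(−3.31) = 4.90 × 10^-4
From the ICE table, Kb = x²/(0.0024 − x) = 4.90 × 10^-4.
x is not negligible relative to C₀; solve x² + 0.00049·x − 1.18e-06 = 0.
x = (−Kb + √(Kb² + 4·Kb·C₀))/2 = 8.67 × 10^-4 M
pOH = 3.06, so pH = 14.00 − pOH = 10.94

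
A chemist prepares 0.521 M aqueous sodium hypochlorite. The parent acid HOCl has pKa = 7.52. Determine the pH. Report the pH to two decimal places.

pH = 10.62

OCl- is the conjugate base of the weak acid HOCl.
Ka = 10^(−7.52) = 3.02 × 10^-8
Kb = Kw/Ka = 1.0×10^-14 / 3.02 × 10^-8 = 3.31 × 10^-7
Kb = [OH-]²/(0.521 − [OH-]) = 3.31 × 10^-7
Neglecting [OH-] in the denominator: [OH-] = √(3.31 × 10^-7 × 0.521) = 4.15 × 10^-4 M
pOH = 3.38, so pH = 14.00 − pOH = 10.62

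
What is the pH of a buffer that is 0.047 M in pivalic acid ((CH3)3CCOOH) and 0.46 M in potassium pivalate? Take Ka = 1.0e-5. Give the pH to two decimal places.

pKa = −log(1.0 × 10^-5) = 5.000
Using pH = pKa + log([base]/[acid]) with [base]/[acid] = 0.46/0.047:
pH = 5.000 + (+0.991) = 5.99

pH = 5.99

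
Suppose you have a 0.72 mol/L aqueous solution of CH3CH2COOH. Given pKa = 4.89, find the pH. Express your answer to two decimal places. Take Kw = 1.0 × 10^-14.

pH = 2.52

CH3CH2COOH ⇌ CH3CH2COO- + H+
Ka = 10^(−4.89) = 1.29 × 10^-5
From the ICE table, Ka = [H+]²/(0.72 − [H+]) = 1.29 × 10^-5.
Assume [H+] ≪ 0.72: [H+] ≈ √(1.29 × 10^-5 × 0.72) = 3.05 × 10^-3 M
pH = −log[H+] = −log(3.05 × 10^-3) = 2.52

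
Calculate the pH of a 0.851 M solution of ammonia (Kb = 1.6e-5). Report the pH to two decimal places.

NH3 + H2O ⇌ NH4+ + OH-
From the ICE table, Kb = x²/(0.851 − x) = 1.6 × 10^-5.
Assume x ≪ 0.851: x ≈ √(1.6 × 10^-5 × 0.851) = 3.69 × 10^-3 M
Check: 0.43% ionized — well under 5%, approximation valid.
pOH = 2.43, so pH = 14.00 − pOH = 11.57

pH = 11.57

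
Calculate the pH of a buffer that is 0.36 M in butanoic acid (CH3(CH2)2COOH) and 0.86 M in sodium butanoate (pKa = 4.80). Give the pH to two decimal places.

Using pH = pKa + log([base]/[acid]) with [base]/[acid] = 0.86/0.36:
pH = 4.80 + (+0.378) = 5.18

pH = 5.18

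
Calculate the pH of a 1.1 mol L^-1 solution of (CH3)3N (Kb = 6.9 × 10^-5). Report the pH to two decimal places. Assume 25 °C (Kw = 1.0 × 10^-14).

pH = 11.94

(CH3)3N + H2O ⇌ (CH3)3NH+ + OH-
Let x = [OH-] at equilibrium. Kb = x²/(1.1 − x).
Assume x ≪ 1.1: x ≈ √(6.9 × 10^-5 × 1.1) = 8.71 × 10^-3 M
Check: 0.79% ionized — well under 5%, approximation valid.
pOH = −log(8.71 × 10^-3) = 2.06; pH = 14.00 − 2.06 = 11.94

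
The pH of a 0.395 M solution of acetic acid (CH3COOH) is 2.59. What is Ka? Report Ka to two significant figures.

[H+] = 10^(-2.59) = 2.57 × 10^-3 M
At equilibrium [HA] = 0.395 − 2.57 × 10^-3 = 3.92 × 10^-1 M
Ka = [H+][A-]/[HA] = (2.57 × 10^-3)² / 3.92 × 10^-1 = 1.7 × 10^-5

Ka = 1.7 × 10^-5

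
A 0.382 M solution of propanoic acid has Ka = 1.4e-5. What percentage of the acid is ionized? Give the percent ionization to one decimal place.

0.6%

CH3CH2COOH ⇌ CH3CH2COO- + H+; let x = [H+] at equilibrium.
x ≈ √(Ka·C₀) = √(1.4 × 10^-5 × 0.382) = 2.31 × 10^-3 M
% ionization = x/C₀ × 100% = 2.31 × 10^-3/0.382 × 100% = 0.6%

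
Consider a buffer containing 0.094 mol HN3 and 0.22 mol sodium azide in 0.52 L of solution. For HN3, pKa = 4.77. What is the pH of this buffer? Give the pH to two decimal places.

Using pH = pKa + log([base]/[acid]) with [base]/[acid] = 0.22/0.094:
pH = 4.77 + (+0.369) = 5.14

pH = 5.14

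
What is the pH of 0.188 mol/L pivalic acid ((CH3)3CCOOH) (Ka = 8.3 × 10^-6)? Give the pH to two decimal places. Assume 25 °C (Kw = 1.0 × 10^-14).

pH = 2.90

(CH3)3CCOOH ⇌ (CH3)3CCOO- + H+
Ka = x²/(0.188 − x) = 8.3 × 10^-6
Since Ka ≪ C₀, x ≈ √(Ka·C₀) = 1.25 × 10^-3 M.
pH = −log[H+] = −log(1.25 × 10^-3) = 2.90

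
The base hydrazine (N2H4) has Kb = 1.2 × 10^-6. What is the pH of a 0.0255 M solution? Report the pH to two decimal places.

pH = 10.24

N2H4 + H2O ⇌ N2H5+ + OH-
From the ICE table, Kb = [OH-]²/(0.0255 − [OH-]) = 1.2 × 10^-6.
Since Kb ≪ C₀, [OH-] ≈ √(Kb·C₀) = 1.75 × 10^-4 M.
([OH-]/C₀ = 0.69% < 5%, so the approximation holds.)
pOH = −log(1.75 × 10^-4) = 3.76; pH = 14.00 − 3.76 = 10.24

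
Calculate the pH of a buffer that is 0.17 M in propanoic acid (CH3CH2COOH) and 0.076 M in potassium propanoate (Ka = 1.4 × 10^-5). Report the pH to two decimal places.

pH = 4.50

pKa = −log(1.4 × 10^-5) = 4.854
Using pH = pKa + log([base]/[acid]) with [base]/[acid] = 0.076/0.17:
pH = 4.854 + (-0.350) = 4.50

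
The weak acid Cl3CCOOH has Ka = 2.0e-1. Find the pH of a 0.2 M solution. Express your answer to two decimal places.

Cl3CCOOH ⇌ Cl3CCOO- + H+
Ka = [H+]²/(0.2 − [H+]) = 2.0 × 10^-1
The 5% rule fails; solving [H+]² + Ka·[H+] − Ka·C₀ = 0 exactly:
[H+] = (−Ka + √(Ka² + 4·Ka·C₀))/2 = 1.24 × 10^-1 M
pH = −log(1.24 × 10^-1) = 0.91

pH = 0.91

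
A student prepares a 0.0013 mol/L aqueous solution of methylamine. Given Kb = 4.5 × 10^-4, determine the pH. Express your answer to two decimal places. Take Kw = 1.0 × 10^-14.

pH = 10.76

CH3NH2 + H2O ⇌ CH3NH3+ + OH-
From the ICE table, Kb = [OH-]²/(0.0013 − [OH-]) = 4.5 × 10^-4.
Here C₀/Kb ≈ 2.89, so the small-[OH-] approximation fails. Use the quadratic:
[OH-] = [−0.00045 + √(0.00045² + 2.34e-06)]/2 = 5.72 × 10^-4 M
pOH = 3.24, so pH = 14.00 − pOH = 10.76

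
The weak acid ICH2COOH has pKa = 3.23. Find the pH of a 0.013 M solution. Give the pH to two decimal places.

ICH2COOH ⇌ ICH2COO- + H+
Ka = 10^(−3.23) = 5.89 × 10^-4
Ka = x²/(0.013 − x) = 5.89 × 10^-4
The 5% rule fails; solving x² + Ka·x − Ka·C₀ = 0 exactly:
x = [−0.000589 + √(0.000589² + 3.06e-05)]/2 = 2.49 × 10^-3 M
pH = −log[H+] = −log(2.49 × 10^-3) = 2.60

pH = 2.60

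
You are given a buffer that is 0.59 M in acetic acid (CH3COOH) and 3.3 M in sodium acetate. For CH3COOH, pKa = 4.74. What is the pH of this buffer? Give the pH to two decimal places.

Using pH = pKa + log([base]/[acid]) with [base]/[acid] = 3.3/0.59:
pH = 4.74 + (+0.748) = 5.49

pH = 5.49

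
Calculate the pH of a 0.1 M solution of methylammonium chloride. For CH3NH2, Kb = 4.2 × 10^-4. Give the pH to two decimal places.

pH = 5.81

CH3NH3+ is the conjugate acid of the weak base CH3NH2.
Ka = Kw/Kb = 1.0×10^-14 / 4.2 × 10^-4 = 2.38 × 10^-11
Ka = [H+]²/(0.1 − [H+]) = 2.38 × 10^-11
Since Ka ≪ C₀, [H+] ≈ √(Ka·C₀) = 1.54 × 10^-6 M.
Check: 0.0015% ionized — well under 5%, approximation valid.
pH = −log[H+] = −log(1.54 × 10^-6) = 5.81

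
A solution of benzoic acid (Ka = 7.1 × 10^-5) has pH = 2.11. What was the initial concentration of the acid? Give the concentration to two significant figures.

C₀ = 8.6 × 10^-1 M

[H+] = 10^(-2.11) = 7.76 × 10^-3 M = x
Ka = x²/(C₀ − x) ⇒ C₀ = x + x²/Ka
C₀ = 7.76 × 10^-3 + (7.76 × 10^-3)²/(7.1 × 10^-5) = 8.56 × 10^-1 M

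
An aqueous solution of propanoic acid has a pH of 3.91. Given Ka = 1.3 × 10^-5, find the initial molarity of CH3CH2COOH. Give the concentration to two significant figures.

C₀ = 1.3 × 10^-3 M

[H+] = 10^(-3.91) = 1.23 × 10^-4 M = x
Ka = x²/(C₀ − x) ⇒ C₀ = x + x²/Ka
C₀ = 1.23 × 10^-4 + (1.23 × 10^-4)²/(1.3 × 10^-5) = 1.29 × 10^-3 M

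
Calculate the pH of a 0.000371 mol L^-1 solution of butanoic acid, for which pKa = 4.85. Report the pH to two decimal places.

CH3(CH2)2COOH ⇌ CH3(CH2)2COO- + H+
Ka = 10^(−4.85) = 1.41 × 10^-5
From the ICE table, Ka = x²/(0.000371 − x) = 1.41 × 10^-5.
The 5% rule fails; solving x² + Ka·x − Ka·C₀ = 0 exactly:
x = (−Ka + √(Ka² + 4·Ka·C₀))/2 = 6.56 × 10^-5 M
pH = −log(6.56 × 10^-5) = 4.18

pH = 4.18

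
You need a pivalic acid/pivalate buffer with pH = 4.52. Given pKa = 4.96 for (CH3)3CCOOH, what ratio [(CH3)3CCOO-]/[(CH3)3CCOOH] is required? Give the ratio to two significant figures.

ratio = 0.36

pH = pKa + log(r) ⇒ log(r) = 4.52 − 4.96 = -0.44
r = [(CH3)3CCOO-]/[(CH3)3CCOOH] = 10^(-0.44) = 0.363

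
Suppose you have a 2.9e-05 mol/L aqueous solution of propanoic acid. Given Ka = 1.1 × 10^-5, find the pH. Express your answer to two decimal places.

pH = 4.88

CH3CH2COOH ⇌ CH3CH2COO- + H+
Ka = [H+]²/(2.9e-05 − [H+]) = 1.1 × 10^-5
Here C₀/Ka ≈ 2.64, so the small-[H+] approximation fails. Use the quadratic:
[H+] = (−Ka + √(Ka² + 4·Ka·C₀))/2 = 1.32 × 10^-5 M
pH = −log[H+] = −log(1.32 × 10^-5) = 4.88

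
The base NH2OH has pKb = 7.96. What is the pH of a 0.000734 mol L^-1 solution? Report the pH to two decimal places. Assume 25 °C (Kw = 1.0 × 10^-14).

NH2OH + H2O ⇌ NH3OH+ + OH-
Kb = 10^(−7.96) = 1.10 × 10^-8
From the ICE table, Kb = [OH-]²/(0.000734 − [OH-]) = 1.10 × 10^-8.
Neglecting [OH-] in the denominator: [OH-] = √(1.10 × 10^-8 × 0.000734) = 2.84 × 10^-6 M
([OH-]/C₀ = 0.39% < 5%, so the approximation holds.)
pOH = 5.55, so pH = 14.00 − pOH = 8.45

pH = 8.45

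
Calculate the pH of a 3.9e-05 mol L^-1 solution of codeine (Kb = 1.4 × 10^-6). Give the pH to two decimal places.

C18H21NO3 + H2O ⇌ C18H22NO3+ + OH-
From the ICE table, Kb = x²/(3.9e-05 − x) = 1.4 × 10^-6.
Here C₀/Kb ≈ 27.9, so the small-x approximation fails. Use the quadratic:
x = (−Kb + √(Kb² + 4·Kb·C₀))/2 = 6.72 × 10^-6 M
pOH = 5.17, so pH = 14.00 − pOH = 8.83

pH = 8.83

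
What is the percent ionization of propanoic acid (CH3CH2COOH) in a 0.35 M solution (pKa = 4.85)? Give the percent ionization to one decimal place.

CH3CH2COOH ⇌ CH3CH2COO- + H+; let x = [H+] at equilibrium.
Ka = 10^(−4.85) = 1.41 × 10^-5
x ≈ √(Ka·C₀) = √(1.41 × 10^-5 × 0.35) = 2.22 × 10^-3 M
% ionization = x/C₀ × 100% = 2.22 × 10^-3/0.35 × 100% = 0.6%

0.6%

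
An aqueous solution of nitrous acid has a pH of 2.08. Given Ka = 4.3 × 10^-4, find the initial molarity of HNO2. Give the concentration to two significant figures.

C₀ = 1.7 × 10^-1 M

[H+] = 10^(-2.08) = 8.32 × 10^-3 M = x
Ka = x²/(C₀ − x) ⇒ C₀ = x + x²/Ka
C₀ = 8.32 × 10^-3 + (8.32 × 10^-3)²/(4.3 × 10^-4) = 1.69 × 10^-1 M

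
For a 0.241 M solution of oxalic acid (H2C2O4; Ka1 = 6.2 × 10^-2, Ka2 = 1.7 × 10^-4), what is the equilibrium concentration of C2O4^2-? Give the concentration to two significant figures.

1.7 × 10^-4 M

First ionization gives [H+] ≈ [HC2O4-] = 9.51 × 10^-2 M.
Second step: Ka2 = [H+][C2O4^2-]/[HC2O4-] ≈ [C2O4^2-] (since [H+] ≈ [HC2O4-]).
So [C2O4^2-] ≈ Ka2.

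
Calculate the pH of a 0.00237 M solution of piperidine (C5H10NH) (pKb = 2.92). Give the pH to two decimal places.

C5H10NH + H2O ⇌ C5H10NH2+ + OH-
Kb = 10^(−2.92) = 1.20 × 10^-3
Kb = [OH-]²/(0.00237 − [OH-]) = 1.20 × 10^-3
The 5% rule fails; solving [OH-]² + Kb·[OH-] − Kb·C₀ = 0 exactly:
[OH-] = [−0.0012 + √(0.0012² + 1.14e-05)]/2 = 1.19 × 10^-3 M
pOH = −log(1.19 × 10^-3) = 2.92; pH = 14.00 − 2.92 = 11.08

pH = 11.08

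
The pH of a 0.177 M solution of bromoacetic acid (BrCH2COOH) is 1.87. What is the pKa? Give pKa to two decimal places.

[H+] = 10^(-1.87) = 1.35 × 10^-2 M
At equilibrium [HA] = 0.177 − 1.35 × 10^-2 = 1.63 × 10^-1 M
Ka = [H+][A-]/[HA] = (1.35 × 10^-2)² / 1.63 × 10^-1 = 1.12 × 10^-3
pKa = -log(1.12 × 10^-3) = 2.95

pKa = 2.95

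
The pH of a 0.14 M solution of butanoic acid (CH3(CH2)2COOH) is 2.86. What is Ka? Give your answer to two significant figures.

Ka = 1.4 × 10^-5

[H+] = 10^(-2.86) = 1.38 × 10^-3 M
At equilibrium [HA] = 0.14 − 1.38 × 10^-3 = 1.39 × 10^-1 M
Ka = [H+][A-]/[HA] = (1.38 × 10^-3)² / 1.39 × 10^-1 = 1.4 × 10^-5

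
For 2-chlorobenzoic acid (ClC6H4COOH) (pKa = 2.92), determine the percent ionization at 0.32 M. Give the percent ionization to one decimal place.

ClC6H4COOH ⇌ ClC6H4COO- + H+; let x = [H+] at equilibrium.
Ka = 10^(−2.92) = 1.20 × 10^-3
Solve x² + 0.0012x − 0.000384 = 0 → x = 1.90 × 10^-2 M
% ionization = x/C₀ × 100% = 1.90 × 10^-2/0.32 × 100% = 5.9%

5.9%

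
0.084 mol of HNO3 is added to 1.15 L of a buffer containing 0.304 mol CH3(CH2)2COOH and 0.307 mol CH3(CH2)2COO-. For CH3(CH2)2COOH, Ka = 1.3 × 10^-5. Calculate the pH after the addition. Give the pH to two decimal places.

After neutralization: n(CH3(CH2)2COOH) = 0.388 mol, n(CH3(CH2)2COO-) = 0.223 mol.
pKa = −log(1.3 × 10^-5) = 4.886
pH = pKa + log(n_CH3(CH2)2COO-/n_CH3(CH2)2COOH) = 4.886 + log(0.223/0.388) = 4.886 + (-0.241)

pH = 4.65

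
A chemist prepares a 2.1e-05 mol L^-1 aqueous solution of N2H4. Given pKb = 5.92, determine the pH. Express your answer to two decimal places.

N2H4 + H2O ⇌ N2H5+ + OH-
Kb = 10^(−5.92) = 1.20 × 10^-6
Kb = x²/(2.1e-05 − x) = 1.20 × 10^-6
Here C₀/Kb ≈ 17.5, so the small-x approximation fails. Use the quadratic:
x = [−1.2e-06 + √(1.2e-06² + 1.01e-10)]/2 = 4.46 × 10^-6 M
pOH = 5.35, so pH = 14.00 − pOH = 8.65

pH = 8.65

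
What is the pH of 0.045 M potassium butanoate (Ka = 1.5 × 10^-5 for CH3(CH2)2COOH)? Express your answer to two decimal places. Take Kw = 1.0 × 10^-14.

CH3(CH2)2COO- is the conjugate base of the weak acid CH3(CH2)2COOH.
Kb = Kw/Ka = 1.0×10^-14 / 1.5 × 10^-5 = 6.67 × 10^-10
Kb = x²/(0.045 − x) = 6.67 × 10^-10
Since Kb ≪ C₀, x ≈ √(Kb·C₀) = 5.48 × 10^-6 M.
pOH = 5.26, so pH = 14.00 − pOH = 8.74

pH = 8.74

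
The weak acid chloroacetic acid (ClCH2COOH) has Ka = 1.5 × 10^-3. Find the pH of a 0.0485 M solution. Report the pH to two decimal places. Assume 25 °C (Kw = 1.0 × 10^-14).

ClCH2COOH ⇌ ClCH2COO- + H+
Ka = [H+]²/(0.0485 − [H+]) = 1.5 × 10^-3
[H+] is not negligible relative to C₀; solve [H+]² + 0.0015·[H+] − 7.28e-05 = 0.
[H+] = [−0.0015 + √(0.0015² + 0.000291)]/2 = 7.81 × 10^-3 M
pH = −log(7.81 × 10^-3) = 2.11

pH = 2.11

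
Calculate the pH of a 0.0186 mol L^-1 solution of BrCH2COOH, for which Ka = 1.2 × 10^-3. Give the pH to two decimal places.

BrCH2COOH ⇌ BrCH2COO- + H+
From the ICE table, Ka = [H+]²/(0.0186 − [H+]) = 1.2 × 10^-3.
[H+] is not negligible relative to C₀; solve [H+]² + 0.0012·[H+] − 2.23e-05 = 0.
[H+] = (−Ka + √(Ka² + 4·Ka·C₀))/2 = 4.16 × 10^-3 M
pH = −log[H+] = −log(4.16 × 10^-3) = 2.38

pH = 2.38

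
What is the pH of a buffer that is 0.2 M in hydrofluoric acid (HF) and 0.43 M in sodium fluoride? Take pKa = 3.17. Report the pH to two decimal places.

pH = 3.50

Using pH = pKa + log([base]/[acid]) with [base]/[acid] = 0.43/0.2:
pH = 3.17 + (+0.332) = 3.50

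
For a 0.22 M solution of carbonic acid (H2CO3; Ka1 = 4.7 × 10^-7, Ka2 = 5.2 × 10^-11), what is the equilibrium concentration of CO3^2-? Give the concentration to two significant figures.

First ionization gives [H+] ≈ [HCO3-] = 3.22 × 10^-4 M.
Second step: Ka2 = [H+][CO3^2-]/[HCO3-] ≈ [CO3^2-] (since [H+] ≈ [HCO3-]).
So [CO3^2-] ≈ Ka2.

5.2 × 10^-11 M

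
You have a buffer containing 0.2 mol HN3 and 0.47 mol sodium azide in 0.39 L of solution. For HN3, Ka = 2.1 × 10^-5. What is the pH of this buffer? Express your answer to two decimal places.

pKa = −log(2.1 × 10^-5) = 4.678
pH = pKa + log([A⁻]/[HA]) = 4.678 + log(0.47/0.2)
pH = 4.678 + (+0.371) = 5.05

pH = 5.05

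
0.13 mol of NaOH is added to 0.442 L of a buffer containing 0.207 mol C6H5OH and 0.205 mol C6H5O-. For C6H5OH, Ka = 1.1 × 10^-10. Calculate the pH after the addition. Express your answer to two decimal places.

pH = 10.60

After neutralization: n(C6H5OH) = 0.077 mol, n(C6H5O-) = 0.335 mol.
pKa = −log(1.1 × 10^-10) = 9.959
pH = pKa + log(n_C6H5O-/n_C6H5OH) = 9.959 + log(0.335/0.077) = 9.959 + (+0.639)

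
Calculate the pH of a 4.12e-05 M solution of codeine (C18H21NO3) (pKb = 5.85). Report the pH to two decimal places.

pH = 8.84

C18H21NO3 + H2O ⇌ C18H22NO3+ + OH-
Kb = 10^(−5.85) = 1.41 × 10^-6
From the ICE table, Kb = [OH-]²/(4.12e-05 − [OH-]) = 1.41 × 10^-6.
Here C₀/Kb ≈ 29.2, so the small-[OH-] approximation fails. Use the quadratic:
[OH-] = (−Kb + √(Kb² + 4·Kb·C₀))/2 = 6.95 × 10^-6 M
pOH = 5.16, so pH = 14.00 − pOH = 8.84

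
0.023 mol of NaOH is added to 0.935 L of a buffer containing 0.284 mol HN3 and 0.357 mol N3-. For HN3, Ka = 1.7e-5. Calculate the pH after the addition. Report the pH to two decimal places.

pH = 4.93

OH- converts HN3 to N3-: HN3 → 0.261 mol, N3- → 0.38 mol.
pKa = −log(1.7 × 10^-5) = 4.770
Henderson–Hasselbalch with mole ratio 0.38/0.261: pH = 4.770 + (+0.163)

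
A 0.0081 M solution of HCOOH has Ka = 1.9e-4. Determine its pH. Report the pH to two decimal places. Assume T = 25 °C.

pH = 2.94

HCOOH ⇌ HCOO- + H+
Let x = [H+] at equilibrium. Ka = x²/(0.0081 − x).
Here C₀/Ka ≈ 42.6, so the small-x approximation fails. Use the quadratic:
x = (−Ka + √(Ka² + 4·Ka·C₀))/2 = 1.15 × 10^-3 M
pH = −log(1.15 × 10^-3) = 2.94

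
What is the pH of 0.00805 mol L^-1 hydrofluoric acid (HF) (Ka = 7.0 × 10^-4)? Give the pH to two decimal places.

HF ⇌ F- + H+
Let x = [H+] at equilibrium. Ka = x²/(0.00805 − x).
x is not negligible relative to C₀; solve x² + 0.0007·x − 5.64e-06 = 0.
x = [−0.0007 + √(0.0007² + 2.25e-05)]/2 = 2.05 × 10^-3 M
pH = −log[H+] = −log(2.05 × 10^-3) = 2.69

pH = 2.69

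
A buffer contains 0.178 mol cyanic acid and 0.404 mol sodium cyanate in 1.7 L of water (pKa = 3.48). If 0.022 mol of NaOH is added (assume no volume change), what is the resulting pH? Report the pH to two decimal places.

After neutralization: n(HOCN) = 0.156 mol, n(OCN-) = 0.426 mol.
pH = pKa + log(n_OCN-/n_HOCN) = 3.48 + log(0.426/0.156) = 3.48 + (+0.436)

pH = 3.92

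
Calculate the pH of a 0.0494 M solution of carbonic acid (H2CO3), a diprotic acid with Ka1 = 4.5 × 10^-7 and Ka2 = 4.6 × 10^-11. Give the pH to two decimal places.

Ka1 ≫ Ka2, so treat the first dissociation as the only significant source of H+.
Ka1 = x²/(0.0494 − x) = 4.5 × 10^-7
x ≈ √(4.5 × 10^-7 × 0.0494) = 1.49 × 10^-4 M
pH = −log(1.49 × 10^-4) = 3.83

pH = 3.83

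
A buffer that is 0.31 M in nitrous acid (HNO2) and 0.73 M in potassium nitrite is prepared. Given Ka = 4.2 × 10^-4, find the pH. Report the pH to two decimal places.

pKa = −log(4.2 × 10^-4) = 3.377
pH = pKa + log([A⁻]/[HA]) = 3.377 + log(0.73/0.31)
pH = 3.377 + (+0.372) = 3.75

pH = 3.75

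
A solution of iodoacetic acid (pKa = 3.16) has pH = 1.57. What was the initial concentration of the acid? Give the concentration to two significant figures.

[H+] = 10^(-1.57) = 2.69 × 10^-2 M = x
Ka = 10^(−3.16) = 6.92 × 10^-4
Ka = x²/(C₀ − x) ⇒ C₀ = x + x²/Ka
C₀ = 2.69 × 10^-2 + (2.69 × 10^-2)²/(6.92 × 10^-4) = 1.07 M

C₀ = 1.1 M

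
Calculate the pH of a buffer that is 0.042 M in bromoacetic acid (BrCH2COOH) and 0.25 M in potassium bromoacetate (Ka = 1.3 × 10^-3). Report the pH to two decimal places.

pKa = −log(1.3 × 10^-3) = 2.886
pH = pKa + log([A⁻]/[HA]) = 2.886 + log(0.25/0.042)
pH = 2.886 + (+0.775) = 3.66

pH = 3.66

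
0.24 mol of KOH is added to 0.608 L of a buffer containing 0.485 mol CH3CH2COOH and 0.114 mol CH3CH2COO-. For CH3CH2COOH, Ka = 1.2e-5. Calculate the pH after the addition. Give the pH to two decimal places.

OH- converts CH3CH2COOH to CH3CH2COO-: CH3CH2COOH → 0.245 mol, CH3CH2COO- → 0.354 mol.
pKa = −log(1.2 × 10^-5) = 4.921
pH = pKa + log(n_CH3CH2COO-/n_CH3CH2COOH) = 4.921 + log(0.354/0.245) = 4.921 + (+0.160)

pH = 5.08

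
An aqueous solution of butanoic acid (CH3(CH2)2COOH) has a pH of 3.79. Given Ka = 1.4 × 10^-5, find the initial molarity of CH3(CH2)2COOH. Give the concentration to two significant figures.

[H+] = 10^(-3.79) = 1.62 × 10^-4 M = x
Ka = x²/(C₀ − x) ⇒ C₀ = x + x²/Ka
C₀ = 1.62 × 10^-4 + (1.62 × 10^-4)²/(1.4 × 10^-5) = 2.04 × 10^-3 M

C₀ = 2.0 × 10^-3 M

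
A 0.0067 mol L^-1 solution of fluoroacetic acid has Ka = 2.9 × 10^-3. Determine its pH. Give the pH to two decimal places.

pH = 2.50

FCH2COOH ⇌ FCH2COO- + H+
From the ICE table, Ka = [H+]²/(0.0067 − [H+]) = 2.9 × 10^-3.
Here C₀/Ka ≈ 2.31, so the small-[H+] approximation fails. Use the quadratic:
[H+] = (−Ka + √(Ka² + 4·Ka·C₀))/2 = 3.19 × 10^-3 M
pH = −log[H+] = −log(3.19 × 10^-3) = 2.50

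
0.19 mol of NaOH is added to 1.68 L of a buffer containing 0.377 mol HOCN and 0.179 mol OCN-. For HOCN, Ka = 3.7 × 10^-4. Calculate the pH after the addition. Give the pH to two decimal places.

OH- converts HOCN to OCN-: HOCN → 0.187 mol, OCN- → 0.369 mol.
pKa = −log(3.7 × 10^-4) = 3.432
pH = pKa + log([A⁻]/[HA]) = 3.432 + log(0.369/0.187) = 3.432 +0.295

pH = 3.73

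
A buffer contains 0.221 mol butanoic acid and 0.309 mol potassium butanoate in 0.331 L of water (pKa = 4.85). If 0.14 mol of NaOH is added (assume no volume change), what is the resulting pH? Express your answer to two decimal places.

pH = 5.59

OH- converts CH3(CH2)2COOH to CH3(CH2)2COO-: CH3(CH2)2COOH → 0.081 mol, CH3(CH2)2COO- → 0.449 mol.
pH = pKa + log(n_CH3(CH2)2COO-/n_CH3(CH2)2COOH) = 4.85 + log(0.449/0.081) = 4.85 + (+0.744)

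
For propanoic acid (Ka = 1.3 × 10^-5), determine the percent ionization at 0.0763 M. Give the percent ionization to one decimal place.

1.3%

CH3CH2COOH ⇌ CH3CH2COO- + H+; let x = [H+] at equilibrium.
x ≈ √(Ka·C₀) = √(1.3 × 10^-5 × 0.0763) = 9.96 × 10^-4 M
% ionization = x/C₀ × 100% = 9.96 × 10^-4/0.0763 × 100% = 1.3%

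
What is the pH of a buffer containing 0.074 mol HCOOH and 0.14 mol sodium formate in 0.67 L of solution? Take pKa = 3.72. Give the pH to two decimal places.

pH = 4.00

Henderson–Hasselbalch: pH = pKa + log([HCOO-]/[HCOOH]) = 3.72 + log(0.14/0.074)
pH = 3.72 + (+0.277) = 4.00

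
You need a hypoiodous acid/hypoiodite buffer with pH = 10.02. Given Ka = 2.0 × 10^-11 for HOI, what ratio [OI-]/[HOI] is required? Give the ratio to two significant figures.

ratio = 0.21

pKa = -log(2.0 × 10^-11) = 10.699
pH = pKa + log(r) ⇒ log(r) = 10.02 − 10.699 = -0.679
r = [OI-]/[HOI] = 10^(-0.679) = 0.209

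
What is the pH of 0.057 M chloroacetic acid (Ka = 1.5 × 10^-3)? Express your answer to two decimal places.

pH = 2.07

ClCH2COOH ⇌ ClCH2COO- + H+
From the ICE table, Ka = [H+]²/(0.057 − [H+]) = 1.5 × 10^-3.
The 5% rule fails; solving [H+]² + Ka·[H+] − Ka·C₀ = 0 exactly:
[H+] = (−Ka + √(Ka² + 4·Ka·C₀))/2 = 8.53 × 10^-3 M
pH = −log(8.53 × 10^-3) = 2.07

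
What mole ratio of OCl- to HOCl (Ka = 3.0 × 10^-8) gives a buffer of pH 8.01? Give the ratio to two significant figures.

pKa = -log(3.0 × 10^-8) = 7.523
pH = pKa + log(r) ⇒ log(r) = 8.01 − 7.523 = +0.487
r = [OCl-]/[HOCl] = 10^(+0.487) = 3.07

ratio = 3.1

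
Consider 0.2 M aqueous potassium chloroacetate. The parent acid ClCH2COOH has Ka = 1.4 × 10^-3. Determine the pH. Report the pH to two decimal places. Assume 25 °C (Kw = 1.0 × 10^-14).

ClCH2COO- is the conjugate base of the weak acid ClCH2COOH.
Kb = Kw/Ka = 1.0×10^-14 / 1.4 × 10^-3 = 7.14 × 10^-12
From the ICE table, Kb = [OH-]²/(0.2 − [OH-]) = 7.14 × 10^-12.
Assume [OH-] ≪ 0.2: [OH-] ≈ √(7.14 × 10^-12 × 0.2) = 1.19 × 10^-6 M
Check: 0.0006% ionized — well under 5%, approximation valid.
pOH = −log(1.19 × 10^-6) = 5.92; pH = 14.00 − 5.92 = 8.08

pH = 8.08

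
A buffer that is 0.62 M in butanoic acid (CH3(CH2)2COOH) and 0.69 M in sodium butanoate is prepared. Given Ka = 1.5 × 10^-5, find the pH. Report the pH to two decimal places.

pKa = −log(1.5 × 10^-5) = 4.824
Henderson–Hasselbalch: pH = pKa + log([CH3(CH2)2COO-]/[CH3(CH2)2COOH]) = 4.824 + log(0.69/0.62)
pH = 4.824 + (+0.046) = 4.87

pH = 4.87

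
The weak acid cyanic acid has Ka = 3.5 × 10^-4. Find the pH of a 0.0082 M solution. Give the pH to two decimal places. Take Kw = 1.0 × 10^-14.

pH = 2.82

HOCN ⇌ OCN- + H+
From the ICE table, Ka = x²/(0.0082 − x) = 3.5 × 10^-4.
The 5% rule fails; solving x² + Ka·x − Ka·C₀ = 0 exactly:
x = [−0.00035 + √(0.00035² + 1.15e-05)]/2 = 1.53 × 10^-3 M
pH = −log(1.53 × 10^-3) = 2.82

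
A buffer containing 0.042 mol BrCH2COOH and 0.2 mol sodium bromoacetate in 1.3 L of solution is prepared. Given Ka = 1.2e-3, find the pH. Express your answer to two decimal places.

pKa = −log(1.2 × 10^-3) = 2.921
Using pH = pKa + log([base]/[acid]) with [base]/[acid] = 0.2/0.042:
pH = 2.921 + (+0.678) = 3.60

pH = 3.60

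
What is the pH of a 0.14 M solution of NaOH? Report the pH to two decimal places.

NaOH is a strong base; [OH-] = 0.14 M.
pOH = -log(0.14) = 0.85
pH = 14.00 - 0.85 = 13.15

pH = 13.15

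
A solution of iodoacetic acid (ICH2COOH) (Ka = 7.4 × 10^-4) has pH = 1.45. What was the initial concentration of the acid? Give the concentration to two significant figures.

[H+] = 10^(-1.45) = 3.55 × 10^-2 M = x
Ka = x²/(C₀ − x) ⇒ C₀ = x + x²/Ka
C₀ = 3.55 × 10^-2 + (3.55 × 10^-2)²/(7.4 × 10^-4) = 1.74 M

C₀ = 1.7 M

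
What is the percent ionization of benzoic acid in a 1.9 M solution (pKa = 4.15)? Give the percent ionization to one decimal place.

0.6%

C6H5COOH ⇌ C6H5COO- + H+; let x = [H+] at equilibrium.
Ka = 10^(−4.15) = 7.08 × 10^-5
x ≈ √(Ka·C₀) = √(7.08 × 10^-5 × 1.9) = 1.16 × 10^-2 M
Fraction ionized = 1.16 × 10^-2 / 1.9 = 0.0061 → 0.6%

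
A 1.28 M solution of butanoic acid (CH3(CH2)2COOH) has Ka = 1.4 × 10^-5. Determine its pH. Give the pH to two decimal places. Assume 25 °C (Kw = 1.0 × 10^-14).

CH3(CH2)2COOH ⇌ CH3(CH2)2COO- + H+
From the ICE table, Ka = x²/(1.28 − x) = 1.4 × 10^-5.
Since Ka ≪ C₀, x ≈ √(Ka·C₀) = 4.23 × 10^-3 M.
(x/C₀ = 0.33% < 5%, so the approximation holds.)
pH = −log[H+] = −log(4.23 × 10^-3) = 2.37

pH = 2.37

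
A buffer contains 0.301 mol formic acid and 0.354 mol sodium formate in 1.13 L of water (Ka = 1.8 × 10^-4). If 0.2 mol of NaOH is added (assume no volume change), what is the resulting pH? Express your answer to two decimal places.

OH- converts HCOOH to HCOO-: HCOOH → 0.101 mol, HCOO- → 0.554 mol.
pKa = −log(1.8 × 10^-4) = 3.745
Henderson–Hasselbalch with mole ratio 0.554/0.101: pH = 3.745 + (+0.739)

pH = 4.48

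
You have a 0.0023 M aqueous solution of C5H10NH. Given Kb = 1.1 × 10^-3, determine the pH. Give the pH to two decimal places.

pH = 11.05

C5H10NH + H2O ⇌ C5H10NH2+ + OH-
Kb = [OH-]²/(0.0023 − [OH-]) = 1.1 × 10^-3
The 5% rule fails; solving [OH-]² + Kb·[OH-] − Kb·C₀ = 0 exactly:
[OH-] = (−Kb + √(Kb² + 4·Kb·C₀))/2 = 1.13 × 10^-3 M
pOH = −log(1.13 × 10^-3) = 2.95; pH = 14.00 − 2.95 = 11.05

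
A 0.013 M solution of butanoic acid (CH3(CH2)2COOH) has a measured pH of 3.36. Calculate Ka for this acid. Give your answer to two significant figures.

[H+] = 10^(-3.36) = 4.37 × 10^-4 M
At equilibrium [HA] = 0.013 − 4.37 × 10^-4 = 1.26 × 10^-2 M
Ka = [H+][A-]/[HA] = (4.37 × 10^-4)² / 1.26 × 10^-2 = 1.5 × 10^-5

Ka = 1.5 × 10^-5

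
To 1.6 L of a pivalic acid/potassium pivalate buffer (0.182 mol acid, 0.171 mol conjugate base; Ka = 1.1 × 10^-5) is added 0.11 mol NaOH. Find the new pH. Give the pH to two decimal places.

OH- converts (CH3)3CCOOH to (CH3)3CCOO-: (CH3)3CCOOH → 0.072 mol, (CH3)3CCOO- → 0.281 mol.
pKa = −log(1.1 × 10^-5) = 4.959
Henderson–Hasselbalch with mole ratio 0.281/0.072: pH = 4.959 + (+0.591)

pH = 5.55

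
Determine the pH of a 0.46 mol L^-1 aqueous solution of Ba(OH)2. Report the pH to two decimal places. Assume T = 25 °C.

Ba(OH)2 is a strong base (each formula unit releases 2 OH-); [OH-] = 0.92 M.
pOH = -log(0.92) = 0.04
pH = 14.00 - 0.04 = 13.96

pH = 13.96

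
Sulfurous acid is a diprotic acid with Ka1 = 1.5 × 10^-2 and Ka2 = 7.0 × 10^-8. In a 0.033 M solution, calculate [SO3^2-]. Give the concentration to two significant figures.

First ionization gives [H+] ≈ [HSO3-] = 1.60 × 10^-2 M.
Second step: Ka2 = [H+][SO3^2-]/[HSO3-] ≈ [SO3^2-] (since [H+] ≈ [HSO3-]).
So [SO3^2-] ≈ Ka2.

7.0 × 10^-8 M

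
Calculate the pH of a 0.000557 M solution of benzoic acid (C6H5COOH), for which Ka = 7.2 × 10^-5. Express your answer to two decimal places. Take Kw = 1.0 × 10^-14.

C6H5COOH ⇌ C6H5COO- + H+
Ka = [H+]²/(0.000557 − [H+]) = 7.2 × 10^-5
[H+] is not negligible relative to C₀; solve [H+]² + 7.2e-05·[H+] − 4.01e-08 = 0.
[H+] = [−7.2e-05 + √(7.2e-05² + 1.6e-07)]/2 = 1.67 × 10^-4 M
pH = −log[H+] = −log(1.67 × 10^-4) = 3.78

pH = 3.78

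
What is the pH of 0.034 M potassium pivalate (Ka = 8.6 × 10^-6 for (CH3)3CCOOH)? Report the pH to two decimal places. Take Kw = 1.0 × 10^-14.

(CH3)3CCOO- is the conjugate base of the weak acid (CH3)3CCOOH.
Kb = Kw/Ka = 1.0×10^-14 / 8.6 × 10^-6 = 1.16 × 10^-9
Let x = [OH-] at equilibrium. Kb = x²/(0.034 − x).
Neglecting x in the denominator: x = √(1.16 × 10^-9 × 0.034) = 6.28 × 10^-6 M
Check: 0.018% ionized — well under 5%, approximation valid.
pOH = 5.20, so pH = 14.00 − pOH = 8.80

pH = 8.80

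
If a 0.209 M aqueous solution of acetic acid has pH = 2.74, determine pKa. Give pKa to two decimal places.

pKa = 4.80

[H+] = 10^(-2.74) = 1.82 × 10^-3 M
At equilibrium [HA] = 0.209 − 1.82 × 10^-3 = 2.07 × 10^-1 M
Ka = [H+][A-]/[HA] = (1.82 × 10^-3)² / 2.07 × 10^-1 = 1.60 × 10^-5
pKa = -log(1.60 × 10^-5) = 4.80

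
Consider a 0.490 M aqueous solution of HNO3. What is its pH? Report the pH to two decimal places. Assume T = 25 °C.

HNO3 is a strong acid and dissociates completely, so [H+] = 0.490 M.
pH = -log(0.49) = 0.31

pH = 0.31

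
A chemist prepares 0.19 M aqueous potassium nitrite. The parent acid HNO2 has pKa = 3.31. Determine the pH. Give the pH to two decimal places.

NO2- is the conjugate base of the weak acid HNO2.
Ka = 10^(−3.31) = 4.90 × 10^-4
Kb = Kw/Ka = 1.0×10^-14 / 4.90 × 10^-4 = 2.04 × 10^-11
From the ICE table, Kb = [OH-]²/(0.19 − [OH-]) = 2.04 × 10^-11.
Neglecting [OH-] in the denominator: [OH-] = √(2.04 × 10^-11 × 0.19) = 1.97 × 10^-6 M
Check: 0.001% ionized — well under 5%, approximation valid.
pOH = 5.71, so pH = 14.00 − pOH = 8.29

pH = 8.29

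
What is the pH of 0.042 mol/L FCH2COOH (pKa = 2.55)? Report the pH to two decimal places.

pH = 2.02

FCH2COOH ⇌ FCH2COO- + H+
Ka = 10^(−2.55) = 2.82 × 10^-3
From the ICE table, Ka = [H+]²/(0.042 − [H+]) = 2.82 × 10^-3.
Here C₀/Ka ≈ 14.9, so the small-[H+] approximation fails. Use the quadratic:
[H+] = (−Ka + √(Ka² + 4·Ka·C₀))/2 = 9.56 × 10^-3 M
pH = −log[H+] = −log(9.56 × 10^-3) = 2.02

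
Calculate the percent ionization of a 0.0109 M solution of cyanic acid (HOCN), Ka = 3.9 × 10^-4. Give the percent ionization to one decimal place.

17.2%

HOCN ⇌ OCN- + H+; let x = [H+] at equilibrium.
Solve x² + 0.00039x − 4.25e-06 = 0 → x = 1.88 × 10^-3 M
% ionization = x/C₀ × 100% = 1.88 × 10^-3/0.0109 × 100% = 17.2%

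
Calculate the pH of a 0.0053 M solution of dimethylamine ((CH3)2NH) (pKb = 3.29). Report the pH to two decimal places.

(CH3)2NH + H2O ⇌ (CH3)2NH2+ + OH-
Kb = 10^(−3.29) = 5.13 × 10^-4
From the ICE table, Kb = [OH-]²/(0.0053 − [OH-]) = 5.13 × 10^-4.
The 5% rule fails; solving [OH-]² + Kb·[OH-] − Kb·C₀ = 0 exactly:
[OH-] = (−Kb + √(Kb² + 4·Kb·C₀))/2 = 1.41 × 10^-3 M
pOH = 2.85, so pH = 14.00 − pOH = 11.15

pH = 11.15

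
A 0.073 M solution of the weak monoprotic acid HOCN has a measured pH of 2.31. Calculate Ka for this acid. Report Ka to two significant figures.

Ka = 3.5 × 10^-4

[H+] = 10^(-2.31) = 4.90 × 10^-3 M
At equilibrium [HA] = 0.073 − 4.90 × 10^-3 = 6.81 × 10^-2 M
Ka = [H+][A-]/[HA] = (4.90 × 10^-3)² / 6.81 × 10^-2 = 3.5 × 10^-4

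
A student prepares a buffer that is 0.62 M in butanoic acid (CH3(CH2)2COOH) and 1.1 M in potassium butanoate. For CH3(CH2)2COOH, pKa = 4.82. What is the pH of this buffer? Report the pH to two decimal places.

pH = 5.07

Using pH = pKa + log([base]/[acid]) with [base]/[acid] = 1.1/0.62:
pH = 4.82 + (+0.249) = 5.07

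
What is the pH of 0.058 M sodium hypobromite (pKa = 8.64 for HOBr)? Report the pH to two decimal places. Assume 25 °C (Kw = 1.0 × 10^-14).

pH = 10.70

OBr- is the conjugate base of the weak acid HOBr.
Ka = 10^(−8.64) = 2.29 × 10^-9
Kb = Kw/Ka = 1.0×10^-14 / 2.29 × 10^-9 = 4.37 × 10^-6
From the ICE table, Kb = [OH-]²/(0.058 − [OH-]) = 4.37 × 10^-6.
Assume [OH-] ≪ 0.058: [OH-] ≈ √(4.37 × 10^-6 × 0.058) = 5.03 × 10^-4 M
([OH-]/C₀ = 0.87% < 5%, so the approximation holds.)
pOH = −log(5.03 × 10^-4) = 3.30; pH = 14.00 − 3.30 = 10.70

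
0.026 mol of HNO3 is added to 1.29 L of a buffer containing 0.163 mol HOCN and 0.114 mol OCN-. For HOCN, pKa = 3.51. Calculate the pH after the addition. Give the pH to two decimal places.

pH = 3.18

Added H+ converts OCN- to HOCN: HOCN → 0.189 mol, OCN- → 0.088 mol.
pH = pKa + log(n_OCN-/n_HOCN) = 3.51 + log(0.088/0.189) = 3.51 + (-0.332)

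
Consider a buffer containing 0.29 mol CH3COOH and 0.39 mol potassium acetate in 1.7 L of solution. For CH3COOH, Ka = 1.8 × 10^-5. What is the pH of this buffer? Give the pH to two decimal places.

pKa = −log(1.8 × 10^-5) = 4.745
pH = pKa + log([A⁻]/[HA]) = 4.745 + log(0.39/0.29)
pH = 4.745 + (+0.129) = 4.87

pH = 4.87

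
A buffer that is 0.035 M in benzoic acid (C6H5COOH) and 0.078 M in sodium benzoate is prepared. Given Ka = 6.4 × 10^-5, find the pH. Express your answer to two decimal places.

pH = 4.54

pKa = −log(6.4 × 10^-5) = 4.194
pH = pKa + log([A⁻]/[HA]) = 4.194 + log(0.078/0.035)
pH = 4.194 + (+0.348) = 4.54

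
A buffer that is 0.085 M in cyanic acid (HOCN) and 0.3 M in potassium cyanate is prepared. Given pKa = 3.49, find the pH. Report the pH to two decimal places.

pH = 4.04

Using pH = pKa + log([base]/[acid]) with [base]/[acid] = 0.3/0.085:
pH = 3.49 + (+0.548) = 4.04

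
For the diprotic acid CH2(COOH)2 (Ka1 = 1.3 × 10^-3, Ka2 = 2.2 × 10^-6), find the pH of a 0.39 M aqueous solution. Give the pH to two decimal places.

pH = 1.66

Ka1 ≫ Ka2, so treat the first dissociation as the only significant source of H+.
Ka1 = x²/(0.39 − x) = 1.3 × 10^-3
Solving the quadratic: x = (−Ka1 + √(Ka1² + 4·Ka1·C₀))/2 = 2.19 × 10^-2 M
pH = −log(2.19 × 10^-2) = 1.66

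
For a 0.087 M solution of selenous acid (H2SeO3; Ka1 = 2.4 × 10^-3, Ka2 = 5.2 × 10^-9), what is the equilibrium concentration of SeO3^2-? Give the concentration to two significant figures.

5.2 × 10^-9 M

First ionization gives [H+] ≈ [HSeO3-] = 1.33 × 10^-2 M.
Second step: Ka2 = [H+][SeO3^2-]/[HSeO3-] ≈ [SeO3^2-] (since [H+] ≈ [HSeO3-]).
So [SeO3^2-] ≈ Ka2.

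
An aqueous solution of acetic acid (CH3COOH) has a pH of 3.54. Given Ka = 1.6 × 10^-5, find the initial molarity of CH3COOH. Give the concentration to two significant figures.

[H+] = 10^(-3.54) = 2.88 × 10^-4 M = x
Ka = x²/(C₀ − x) ⇒ C₀ = x + x²/Ka
C₀ = 2.88 × 10^-4 + (2.88 × 10^-4)²/(1.6 × 10^-5) = 5.47 × 10^-3 M

C₀ = 5.5 × 10^-3 M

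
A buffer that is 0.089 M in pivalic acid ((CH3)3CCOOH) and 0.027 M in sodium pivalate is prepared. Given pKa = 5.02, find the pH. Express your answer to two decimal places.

pH = 4.50

Using pH = pKa + log([base]/[acid]) with [base]/[acid] = 0.027/0.089:
pH = 5.02 + (-0.518) = 4.50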